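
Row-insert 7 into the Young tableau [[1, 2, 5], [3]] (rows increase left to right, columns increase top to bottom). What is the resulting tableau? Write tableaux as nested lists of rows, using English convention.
[[1, 2, 5, 7], [3]]

7 is larger than every entry of row 1, so it is appended to row 1. The new tableau is [[1, 2, 5, 7], [3]].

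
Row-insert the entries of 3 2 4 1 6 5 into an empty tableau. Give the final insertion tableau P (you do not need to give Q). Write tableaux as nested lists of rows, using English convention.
Insert 3: appended to row 1. P = [[3]].
Insert 2: 2 bumps 3 from row 1; 3 starts row 2. P = [[2], [3]].
Insert 4: appended to row 1. P = [[2, 4], [3]].
Insert 1: 1 bumps 2 from row 1; 2 bumps 3 from row 2; 3 starts row 3. P = [[1, 4], [2], [3]].
Insert 6: appended to row 1. P = [[1, 4, 6], [2], [3]].
Insert 5: 5 bumps 6 from row 1; 6 appends to row 2. P = [[1, 4, 5], [2, 6], [3]].

So P = [[1, 4, 5], [2, 6], [3]].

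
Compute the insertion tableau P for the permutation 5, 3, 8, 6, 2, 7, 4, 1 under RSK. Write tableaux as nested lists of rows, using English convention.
P = [[1, 4, 7], [2, 6], [3, 8], [5]]

Insert 5: appended to row 1. P = [[5]].
Insert 3: 3 bumps 5 from row 1; 5 starts row 2. P = [[3], [5]].
Insert 8: appended to row 1. P = [[3, 8], [5]].
Insert 6: 6 bumps 8 from row 1; 8 appends to row 2. P = [[3, 6], [5, 8]].
Insert 2: 2 bumps 3 from row 1; 3 bumps 5 from row 2; 5 starts row 3. P = [[2, 6], [3, 8], [5]].
Insert 7: appended to row 1. P = [[2, 6, 7], [3, 8], [5]].
Insert 4: 4 bumps 6 from row 1; 6 bumps 8 from row 2; 8 appends to row 3. P = [[2, 4, 7], [3, 6], [5, 8]].
Insert 1: 1 bumps 2 from row 1; 2 bumps 3 from row 2; 3 bumps 5 from row 3; 5 starts row 4. P = [[1, 4, 7], [2, 6], [3, 8], [5]].

So P = [[1, 4, 7], [2, 6], [3, 8], [5]].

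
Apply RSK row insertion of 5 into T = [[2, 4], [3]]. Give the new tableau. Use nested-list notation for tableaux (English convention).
5 is larger than every entry of row 1, so it is appended to row 1. The new tableau is [[2, 4, 5], [3]].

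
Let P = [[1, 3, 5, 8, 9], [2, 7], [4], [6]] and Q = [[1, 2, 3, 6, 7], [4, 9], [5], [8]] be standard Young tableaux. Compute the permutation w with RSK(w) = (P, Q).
Reverse RSK: for i = n, n-1, ..., 1, locate i in Q, remove the corresponding corner cell from P, and reverse-bump its entry up through P; the value ejected from row 1 is w(i).

So w = 2 6 7 4 3 8 9 1 5.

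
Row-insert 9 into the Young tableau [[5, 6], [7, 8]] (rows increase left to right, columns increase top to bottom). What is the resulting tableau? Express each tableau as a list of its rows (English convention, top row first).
[[5, 6, 9], [7, 8]]

9 is larger than every entry of row 1, so it is appended to row 1. The new tableau is [[5, 6, 9], [7, 8]].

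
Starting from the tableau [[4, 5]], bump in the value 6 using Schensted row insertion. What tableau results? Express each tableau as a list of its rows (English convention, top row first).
[[4, 5, 6]]

6 is larger than every entry of row 1, so it is appended to row 1. The new tableau is [[4, 5, 6]].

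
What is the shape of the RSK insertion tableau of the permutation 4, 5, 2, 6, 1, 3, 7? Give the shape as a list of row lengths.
Row-insert each entry into an empty tableau.

After inserting 4: P = [[4]].
After inserting 5: P = [[4, 5]].
After inserting 2: P = [[2, 5], [4]].
After inserting 6: P = [[2, 5, 6], [4]].
After inserting 1: P = [[1, 5, 6], [2], [4]].
After inserting 3: P = [[1, 3, 6], [2, 5], [4]].
After inserting 7: P = [[1, 3, 6, 7], [2, 5], [4]].

The final insertion tableau P = [[1, 3, 6, 7], [2, 5], [4]] has shape [4, 2, 1].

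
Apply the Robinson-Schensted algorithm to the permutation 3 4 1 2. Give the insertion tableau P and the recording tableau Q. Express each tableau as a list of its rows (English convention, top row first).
Insert each entry of the permutation into P by Schensted row insertion, recording in Q the position of each new cell.

Insert 3: appended to row 1. P = [[3]].
Insert 4: appended to row 1. P = [[3, 4]].
Insert 1: 1 bumps 3 from row 1; 3 starts row 2. P = [[1, 4], [3]].
Insert 2: 2 bumps 4 from row 1; 4 appends to row 2. P = [[1, 2], [3, 4]].

So P = [[1, 2], [3, 4]], Q = [[1, 2], [3, 4]].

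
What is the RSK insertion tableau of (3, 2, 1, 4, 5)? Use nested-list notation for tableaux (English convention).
After inserting 3: P = [[3]].
After inserting 2: P = [[2], [3]].
After inserting 1: P = [[1], [2], [3]].
After inserting 4: P = [[1, 4], [2], [3]].
After inserting 5: P = [[1, 4, 5], [2], [3]].

So P = [[1, 4, 5], [2], [3]].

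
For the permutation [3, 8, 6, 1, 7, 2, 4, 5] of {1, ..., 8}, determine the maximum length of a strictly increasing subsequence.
4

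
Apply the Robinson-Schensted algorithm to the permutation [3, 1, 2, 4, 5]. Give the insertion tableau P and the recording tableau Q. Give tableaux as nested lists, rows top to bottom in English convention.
Insert each entry of the permutation into P by Schensted row insertion, recording in Q the position of each new cell.

Insert 3: appended to row 1. P = [[3]].
Insert 1: 1 bumps 3 from row 1; 3 starts row 2. P = [[1], [3]].
Insert 2: appended to row 1. P = [[1, 2], [3]].
Insert 4: appended to row 1. P = [[1, 2, 4], [3]].
Insert 5: appended to row 1. P = [[1, 2, 4, 5], [3]].

So P = [[1, 2, 4, 5], [3]], Q = [[1, 3, 4, 5], [2]].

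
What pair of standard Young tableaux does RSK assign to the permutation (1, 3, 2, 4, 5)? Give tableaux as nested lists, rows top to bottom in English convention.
P = [[1, 2, 4, 5], [3]], Q = [[1, 2, 4, 5], [3]]

Insert each entry of the permutation into P by Schensted row insertion, recording in Q the position of each new cell.

Insert 1: appended to row 1. P = [[1]], Q = [[1]].
Insert 3: appended to row 1. P = [[1, 3]], Q = [[1, 2]].
Insert 2: 2 bumps 3 from row 1; 3 starts row 2. P = [[1, 2], [3]], Q = [[1, 2], [3]].
Insert 4: appended to row 1. P = [[1, 2, 4], [3]], Q = [[1, 2, 4], [3]].
Insert 5: appended to row 1. P = [[1, 2, 4, 5], [3]], Q = [[1, 2, 4, 5], [3]].

So P = [[1, 2, 4, 5], [3]], Q = [[1, 2, 4, 5], [3]].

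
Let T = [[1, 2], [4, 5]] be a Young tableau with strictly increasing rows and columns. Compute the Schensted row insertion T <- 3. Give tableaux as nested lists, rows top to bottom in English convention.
[[1, 2, 3], [4, 5]]

3 is larger than every entry of row 1, so it is appended to row 1. The new tableau is [[1, 2, 3], [4, 5]].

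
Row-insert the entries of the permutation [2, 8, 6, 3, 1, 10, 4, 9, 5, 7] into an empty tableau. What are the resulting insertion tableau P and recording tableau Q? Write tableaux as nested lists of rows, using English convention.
P = [[1, 3, 4, 5, 7], [2, 9], [6, 10], [8]], Q = [[1, 2, 6, 8, 10], [3, 7], [4, 9], [5]]

Insert each entry of the permutation into P by Schensted row insertion, recording in Q the position of each new cell.

Insert 2: appended to row 1. P = [[2]].
Insert 8: appended to row 1. P = [[2, 8]].
Insert 6: 6 bumps 8 from row 1; 8 starts row 2. P = [[2, 6], [8]].
Insert 3: 3 bumps 6 from row 1; 6 bumps 8 from row 2; 8 starts row 3. P = [[2, 3], [6], [8]].
Insert 1: 1 bumps 2 from row 1; 2 bumps 6 from row 2; 6 bumps 8 from row 3; 8 starts row 4. P = [[1, 3], [2], [6], [8]].
Insert 10: appended to row 1. P = [[1, 3, 10], [2], [6], [8]].
Insert 4: 4 bumps 10 from row 1; 10 appends to row 2. P = [[1, 3, 4], [2, 10], [6], [8]].
Insert 9: appended to row 1. P = [[1, 3, 4, 9], [2, 10], [6], [8]].
Insert 5: 5 bumps 9 from row 1; 9 bumps 10 from row 2; 10 appends to row 3. P = [[1, 3, 4, 5], [2, 9], [6, 10], [8]].
Insert 7: appended to row 1. P = [[1, 3, 4, 5, 7], [2, 9], [6, 10], [8]].

So P = [[1, 3, 4, 5, 7], [2, 9], [6, 10], [8]], Q = [[1, 2, 6, 8, 10], [3, 7], [4, 9], [5]].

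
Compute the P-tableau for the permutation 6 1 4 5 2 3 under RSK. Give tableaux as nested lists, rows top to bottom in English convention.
After inserting 6: P = [[6]].
After inserting 1: P = [[1], [6]].
After inserting 4: P = [[1, 4], [6]].
After inserting 5: P = [[1, 4, 5], [6]].
After inserting 2: P = [[1, 2, 5], [4], [6]].
After inserting 3: P = [[1, 2, 3], [4, 5], [6]].

So P = [[1, 2, 3], [4, 5], [6]].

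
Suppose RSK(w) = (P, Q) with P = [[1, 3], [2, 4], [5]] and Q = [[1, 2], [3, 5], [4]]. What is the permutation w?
2 5 4 1 3

Reverse RSK: for i = n, n-1, ..., 1, locate i in Q, remove the corresponding corner cell from P, and reverse-bump its entry up through P; the value ejected from row 1 is w(i).

So w = 2 5 4 1 3.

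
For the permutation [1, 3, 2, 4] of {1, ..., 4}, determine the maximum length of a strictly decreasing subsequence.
2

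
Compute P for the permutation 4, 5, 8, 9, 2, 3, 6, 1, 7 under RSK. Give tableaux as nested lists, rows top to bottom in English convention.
P = [[1, 3, 6, 7], [2, 5, 8, 9], [4]]

Insert 4: appended to row 1. P = [[4]].
Insert 5: appended to row 1. P = [[4, 5]].
Insert 8: appended to row 1. P = [[4, 5, 8]].
Insert 9: appended to row 1. P = [[4, 5, 8, 9]].
Insert 2: 2 bumps 4 from row 1; 4 starts row 2. P = [[2, 5, 8, 9], [4]].
Insert 3: 3 bumps 5 from row 1; 5 appends to row 2. P = [[2, 3, 8, 9], [4, 5]].
Insert 6: 6 bumps 8 from row 1; 8 appends to row 2. P = [[2, 3, 6, 9], [4, 5, 8]].
Insert 1: 1 bumps 2 from row 1; 2 bumps 4 from row 2; 4 starts row 3. P = [[1, 3, 6, 9], [2, 5, 8], [4]].
Insert 7: 7 bumps 9 from row 1; 9 appends to row 2. P = [[1, 3, 6, 7], [2, 5, 8, 9], [4]].

So P = [[1, 3, 6, 7], [2, 5, 8, 9], [4]].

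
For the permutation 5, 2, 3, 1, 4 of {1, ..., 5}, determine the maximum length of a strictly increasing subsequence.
3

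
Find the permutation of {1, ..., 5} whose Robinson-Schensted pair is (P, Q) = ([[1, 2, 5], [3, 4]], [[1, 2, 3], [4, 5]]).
Reverse the RSK construction: for i from n down to 1, find the cell of Q containing i, remove the entry at that cell from P, and reverse-bump it up through P; the value ejected from row 1 is w(i).

Step i=5: Q has 5 at row 2, column 2; remove 4 from row 2 of P and reverse-bump: 4 enters row 1 and ejects 2. So w(5) = 2. P is now [[1, 4, 5], [3]].
Step i=4: Q has 4 at row 2, column 1; remove 3 from row 2 of P and reverse-bump: 3 enters row 1 and ejects 1. So w(4) = 1. P is now [[3, 4, 5]].
Step i=3: Q has 3 at row 1, column 3; remove that cell from P, ejecting 5. So w(3) = 5. P is now [[3, 4]].
Step i=2: Q has 2 at row 1, column 2; remove that cell from P, ejecting 4. So w(2) = 4. P is now [[3]].
Step i=1: Q has 1 at row 1, column 1; remove that cell from P, ejecting 3. So w(1) = 3. P is now [].

So w = 3 4 5 1 2.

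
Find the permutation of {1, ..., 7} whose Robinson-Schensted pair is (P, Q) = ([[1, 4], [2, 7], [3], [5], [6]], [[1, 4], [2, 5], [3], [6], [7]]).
6 5 3 7 4 2 1

Reverse the RSK construction: for i from n down to 1, find the cell of Q containing i, remove the entry at that cell from P, and reverse-bump it up through P; the value ejected from row 1 is w(i).

Step i=7: Q has 7 at row 5, column 1; remove 6 from row 5 of P and reverse-bump: 6 enters row 4 and ejects 5; 5 enters row 3 and ejects 3; 3 enters row 2 and ejects 2; 2 enters row 1 and ejects 1. So w(7) = 1. P is now [[2, 4], [3, 7], [5], [6]].
Step i=6: Q has 6 at row 4, column 1; remove 6 from row 4 of P and reverse-bump: 6 enters row 3 and ejects 5; 5 enters row 2 and ejects 3; 3 enters row 1 and ejects 2. So w(6) = 2. P is now [[3, 4], [5, 7], [6]].
Step i=5: Q has 5 at row 2, column 2; remove 7 from row 2 of P and reverse-bump: 7 enters row 1 and ejects 4. So w(5) = 4. P is now [[3, 7], [5], [6]].
Step i=4: Q has 4 at row 1, column 2; remove that cell from P, ejecting 7. So w(4) = 7. P is now [[3], [5], [6]].
Step i=3: Q has 3 at row 3, column 1; remove 6 from row 3 of P and reverse-bump: 6 enters row 2 and ejects 5; 5 enters row 1 and ejects 3. So w(3) = 3. P is now [[5], [6]].
Step i=2: Q has 2 at row 2, column 1; remove 6 from row 2 of P and reverse-bump: 6 enters row 1 and ejects 5. So w(2) = 5. P is now [[6]].
Step i=1: Q has 1 at row 1, column 1; remove that cell from P, ejecting 6. So w(1) = 6. P is now [].

So w = 6 5 3 7 4 2 1.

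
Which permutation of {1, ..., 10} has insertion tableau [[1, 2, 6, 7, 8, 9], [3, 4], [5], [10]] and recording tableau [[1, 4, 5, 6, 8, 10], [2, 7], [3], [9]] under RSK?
10 3 1 5 6 7 4 8 2 9

Reverse RSK: for i = n, n-1, ..., 1, locate i in Q, remove the corresponding corner cell from P, and reverse-bump its entry up through P; the value ejected from row 1 is w(i).

So w = 10 3 1 5 6 7 4 8 2 9.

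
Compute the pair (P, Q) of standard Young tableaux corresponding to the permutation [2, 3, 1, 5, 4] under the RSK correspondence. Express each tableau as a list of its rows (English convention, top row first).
Insert each entry of the permutation into P by Schensted row insertion, recording in Q the position of each new cell.

Insert 2: appended to row 1. P = [[2]].
Insert 3: appended to row 1. P = [[2, 3]].
Insert 1: 1 bumps 2 from row 1; 2 starts row 2. P = [[1, 3], [2]].
Insert 5: appended to row 1. P = [[1, 3, 5], [2]].
Insert 4: 4 bumps 5 from row 1; 5 appends to row 2. P = [[1, 3, 4], [2, 5]].

So P = [[1, 3, 4], [2, 5]], Q = [[1, 2, 4], [3, 5]].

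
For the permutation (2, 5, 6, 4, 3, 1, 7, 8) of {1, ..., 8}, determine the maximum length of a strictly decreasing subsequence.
4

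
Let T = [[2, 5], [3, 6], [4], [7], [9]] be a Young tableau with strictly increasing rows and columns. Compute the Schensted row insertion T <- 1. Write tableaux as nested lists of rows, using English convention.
In row 1, 1 replaces 2 (the leftmost entry greater than 1); 2 is bumped to row 2. In row 2, 2 replaces 3 (the leftmost entry greater than 2); 3 is bumped to row 3. In row 3, 3 replaces 4 (the leftmost entry greater than 3); 4 is bumped to row 4. In row 4, 4 replaces 7 (the leftmost entry greater than 4); 7 is bumped to row 5. In row 5, 7 replaces 9 (the leftmost entry greater than 7); 9 is bumped to row 6. 9 starts a new row 6. The new tableau is [[1, 5], [2, 6], [3], [4], [7], [9]].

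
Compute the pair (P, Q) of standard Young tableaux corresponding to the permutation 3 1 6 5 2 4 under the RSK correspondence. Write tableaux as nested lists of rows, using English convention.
Insert each entry of the permutation into P by Schensted row insertion, recording in Q the position of each new cell.

Insert 3: appended to row 1. P = [[3]], Q = [[1]].
Insert 1: 1 bumps 3 from row 1; 3 starts row 2. P = [[1], [3]], Q = [[1], [2]].
Insert 6: appended to row 1. P = [[1, 6], [3]], Q = [[1, 3], [2]].
Insert 5: 5 bumps 6 from row 1; 6 appends to row 2. P = [[1, 5], [3, 6]], Q = [[1, 3], [2, 4]].
Insert 2: 2 bumps 5 from row 1; 5 bumps 6 from row 2; 6 starts row 3. P = [[1, 2], [3, 5], [6]], Q = [[1, 3], [2, 4], [5]].
Insert 4: appended to row 1. P = [[1, 2, 4], [3, 5], [6]], Q = [[1, 3, 6], [2, 4], [5]].

So P = [[1, 2, 4], [3, 5], [6]], Q = [[1, 3, 6], [2, 4], [5]].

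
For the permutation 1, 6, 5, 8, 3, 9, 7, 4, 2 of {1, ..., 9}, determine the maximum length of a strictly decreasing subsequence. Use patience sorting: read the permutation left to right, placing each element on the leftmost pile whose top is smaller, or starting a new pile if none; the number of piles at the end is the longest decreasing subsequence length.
4

1: new pile. tops = [1]
6: onto pile 1 (replacing 1). tops = [6]
5: new pile. tops = [6, 5]
8: onto pile 1 (replacing 6). tops = [8, 5]
3: new pile. tops = [8, 5, 3]
9: onto pile 1 (replacing 8). tops = [9, 5, 3]
7: onto pile 2 (replacing 5). tops = [9, 7, 3]
4: onto pile 3 (replacing 3). tops = [9, 7, 4]
2: new pile. tops = [9, 7, 4, 2]

4 piles, so the longest decreasing subsequence has length 4.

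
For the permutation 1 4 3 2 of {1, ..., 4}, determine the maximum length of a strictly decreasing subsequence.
3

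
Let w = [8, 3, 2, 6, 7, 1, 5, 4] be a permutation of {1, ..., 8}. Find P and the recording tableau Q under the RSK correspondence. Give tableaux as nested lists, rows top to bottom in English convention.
P = [[1, 4, 7], [2, 5], [3, 6], [8]], Q = [[1, 4, 5], [2, 7], [3, 8], [6]]

Insert each entry of the permutation into P by Schensted row insertion, recording in Q the position of each new cell.

Insert 8: appended to row 1. P = [[8]], Q = [[1]].
Insert 3: 3 bumps 8 from row 1; 8 starts row 2. P = [[3], [8]], Q = [[1], [2]].
Insert 2: 2 bumps 3 from row 1; 3 bumps 8 from row 2; 8 starts row 3. P = [[2], [3], [8]], Q = [[1], [2], [3]].
Insert 6: appended to row 1. P = [[2, 6], [3], [8]], Q = [[1, 4], [2], [3]].
Insert 7: appended to row 1. P = [[2, 6, 7], [3], [8]], Q = [[1, 4, 5], [2], [3]].
Insert 1: 1 bumps 2 from row 1; 2 bumps 3 from row 2; 3 bumps 8 from row 3; 8 starts row 4. P = [[1, 6, 7], [2], [3], [8]], Q = [[1, 4, 5], [2], [3], [6]].
Insert 5: 5 bumps 6 from row 1; 6 appends to row 2. P = [[1, 5, 7], [2, 6], [3], [8]], Q = [[1, 4, 5], [2, 7], [3], [6]].
Insert 4: 4 bumps 5 from row 1; 5 bumps 6 from row 2; 6 appends to row 3. P = [[1, 4, 7], [2, 5], [3, 6], [8]], Q = [[1, 4, 5], [2, 7], [3, 8], [6]].

So P = [[1, 4, 7], [2, 5], [3, 6], [8]], Q = [[1, 4, 5], [2, 7], [3, 8], [6]].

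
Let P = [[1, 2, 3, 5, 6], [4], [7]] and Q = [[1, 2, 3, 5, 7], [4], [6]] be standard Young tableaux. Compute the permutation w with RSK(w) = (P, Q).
Reverse the RSK construction: for i from n down to 1, find the cell of Q containing i, remove the entry at that cell from P, and reverse-bump it up through P; the value ejected from row 1 is w(i).

Step i=7: Q has 7 at row 1, column 5; remove that cell from P, ejecting 6. So w(7) = 6. P is now [[1, 2, 3, 5], [4], [7]].
Step i=6: Q has 6 at row 3, column 1; remove 7 from row 3 of P and reverse-bump: 7 enters row 2 and ejects 4; 4 enters row 1 and ejects 3. So w(6) = 3. P is now [[1, 2, 4, 5], [7]].
Step i=5: Q has 5 at row 1, column 4; remove that cell from P, ejecting 5. So w(5) = 5. P is now [[1, 2, 4], [7]].
Step i=4: Q has 4 at row 2, column 1; remove 7 from row 2 of P and reverse-bump: 7 enters row 1 and ejects 4. So w(4) = 4. P is now [[1, 2, 7]].
Step i=3: Q has 3 at row 1, column 3; remove that cell from P, ejecting 7. So w(3) = 7. P is now [[1, 2]].
Step i=2: Q has 2 at row 1, column 2; remove that cell from P, ejecting 2. So w(2) = 2. P is now [[1]].
Step i=1: Q has 1 at row 1, column 1; remove that cell from P, ejecting 1. So w(1) = 1. P is now [].

So w = 1 2 7 4 5 3 6.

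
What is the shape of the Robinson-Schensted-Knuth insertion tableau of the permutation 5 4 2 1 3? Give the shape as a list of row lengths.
[2, 1, 1, 1]

Row-insert each entry into an empty tableau.

After inserting 5: P = [[5]].
After inserting 4: P = [[4], [5]].
After inserting 2: P = [[2], [4], [5]].
After inserting 1: P = [[1], [2], [4], [5]].
After inserting 3: P = [[1, 3], [2], [4], [5]].

The final insertion tableau P = [[1, 3], [2], [4], [5]] has shape [2, 1, 1, 1].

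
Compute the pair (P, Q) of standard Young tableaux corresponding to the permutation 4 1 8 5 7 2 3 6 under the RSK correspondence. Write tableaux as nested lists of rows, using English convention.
P = [[1, 2, 3, 6], [4, 5, 7], [8]], Q = [[1, 3, 5, 8], [2, 4, 7], [6]]

Insert each entry of the permutation into P by Schensted row insertion, recording in Q the position of each new cell.

Insert 4: appended to row 1. P = [[4]].
Insert 1: 1 bumps 4 from row 1; 4 starts row 2. P = [[1], [4]].
Insert 8: appended to row 1. P = [[1, 8], [4]].
Insert 5: 5 bumps 8 from row 1; 8 appends to row 2. P = [[1, 5], [4, 8]].
Insert 7: appended to row 1. P = [[1, 5, 7], [4, 8]].
Insert 2: 2 bumps 5 from row 1; 5 bumps 8 from row 2; 8 starts row 3. P = [[1, 2, 7], [4, 5], [8]].
Insert 3: 3 bumps 7 from row 1; 7 appends to row 2. P = [[1, 2, 3], [4, 5, 7], [8]].
Insert 6: appended to row 1. P = [[1, 2, 3, 6], [4, 5, 7], [8]].

So P = [[1, 2, 3, 6], [4, 5, 7], [8]], Q = [[1, 3, 5, 8], [2, 4, 7], [6]].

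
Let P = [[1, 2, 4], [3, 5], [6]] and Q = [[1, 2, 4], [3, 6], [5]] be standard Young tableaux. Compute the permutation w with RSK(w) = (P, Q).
Reverse the RSK construction: for i from n down to 1, find the cell of Q containing i, remove the entry at that cell from P, and reverse-bump it up through P; the value ejected from row 1 is w(i).

Step i=6: Q has 6 at row 2, column 2; remove 5 from row 2 of P and reverse-bump: 5 enters row 1 and ejects 4. So w(6) = 4. P is now [[1, 2, 5], [3], [6]].
Step i=5: Q has 5 at row 3, column 1; remove 6 from row 3 of P and reverse-bump: 6 enters row 2 and ejects 3; 3 enters row 1 and ejects 2. So w(5) = 2. P is now [[1, 3, 5], [6]].
Step i=4: Q has 4 at row 1, column 3; remove that cell from P, ejecting 5. So w(4) = 5. P is now [[1, 3], [6]].
Step i=3: Q has 3 at row 2, column 1; remove 6 from row 2 of P and reverse-bump: 6 enters row 1 and ejects 3. So w(3) = 3. P is now [[1, 6]].
Step i=2: Q has 2 at row 1, column 2; remove that cell from P, ejecting 6. So w(2) = 6. P is now [[1]].
Step i=1: Q has 1 at row 1, column 1; remove that cell from P, ejecting 1. So w(1) = 1. P is now [].

So w = 1 6 3 5 2 4.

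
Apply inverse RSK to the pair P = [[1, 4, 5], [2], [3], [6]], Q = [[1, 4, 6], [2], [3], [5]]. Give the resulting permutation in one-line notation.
Reverse the RSK construction: for i from n down to 1, find the cell of Q containing i, remove the entry at that cell from P, and reverse-bump it up through P; the value ejected from row 1 is w(i).

Step i=6: Q has 6 at row 1, column 3; remove that cell from P, ejecting 5. So w(6) = 5. P is now [[1, 4], [2], [3], [6]].
Step i=5: Q has 5 at row 4, column 1; remove 6 from row 4 of P and reverse-bump: 6 enters row 3 and ejects 3; 3 enters row 2 and ejects 2; 2 enters row 1 and ejects 1. So w(5) = 1. P is now [[2, 4], [3], [6]].
Step i=4: Q has 4 at row 1, column 2; remove that cell from P, ejecting 4. So w(4) = 4. P is now [[2], [3], [6]].
Step i=3: Q has 3 at row 3, column 1; remove 6 from row 3 of P and reverse-bump: 6 enters row 2 and ejects 3; 3 enters row 1 and ejects 2. So w(3) = 2. P is now [[3], [6]].
Step i=2: Q has 2 at row 2, column 1; remove 6 from row 2 of P and reverse-bump: 6 enters row 1 and ejects 3. So w(2) = 3. P is now [[6]].
Step i=1: Q has 1 at row 1, column 1; remove that cell from P, ejecting 6. So w(1) = 6. P is now [].

So w = 6 3 2 4 1 5.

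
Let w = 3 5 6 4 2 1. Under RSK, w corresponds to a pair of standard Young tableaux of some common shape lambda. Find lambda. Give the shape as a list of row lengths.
[3, 1, 1, 1]

Row-insert each entry into an empty tableau.

After inserting 3: P = [[3]].
After inserting 5: P = [[3, 5]].
After inserting 6: P = [[3, 5, 6]].
After inserting 4: P = [[3, 4, 6], [5]].
After inserting 2: P = [[2, 4, 6], [3], [5]].
After inserting 1: P = [[1, 4, 6], [2], [3], [5]].

The final insertion tableau P = [[1, 4, 6], [2], [3], [5]] has shape [3, 1, 1, 1].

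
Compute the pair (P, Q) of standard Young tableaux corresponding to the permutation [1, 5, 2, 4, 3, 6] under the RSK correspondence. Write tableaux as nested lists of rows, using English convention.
P = [[1, 2, 3, 6], [4], [5]], Q = [[1, 2, 4, 6], [3], [5]]

Insert each entry of the permutation into P by Schensted row insertion, recording in Q the position of each new cell.

After inserting 1: P = [[1]].
After inserting 5: P = [[1, 5]].
After inserting 2: P = [[1, 2], [5]].
After inserting 4: P = [[1, 2, 4], [5]].
After inserting 3: P = [[1, 2, 3], [4], [5]].
After inserting 6: P = [[1, 2, 3, 6], [4], [5]].

So P = [[1, 2, 3, 6], [4], [5]], Q = [[1, 2, 4, 6], [3], [5]].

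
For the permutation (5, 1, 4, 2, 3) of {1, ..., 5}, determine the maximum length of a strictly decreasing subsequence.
3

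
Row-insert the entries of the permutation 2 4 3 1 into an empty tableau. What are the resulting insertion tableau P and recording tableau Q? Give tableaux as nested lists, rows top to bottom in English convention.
P = [[1, 3], [2], [4]], Q = [[1, 2], [3], [4]]

Insert each entry of the permutation into P by Schensted row insertion, recording in Q the position of each new cell.

Insert 2: appended to row 1. P = [[2]], Q = [[1]].
Insert 4: appended to row 1. P = [[2, 4]], Q = [[1, 2]].
Insert 3: 3 bumps 4 from row 1; 4 starts row 2. P = [[2, 3], [4]], Q = [[1, 2], [3]].
Insert 1: 1 bumps 2 from row 1; 2 bumps 4 from row 2; 4 starts row 3. P = [[1, 3], [2], [4]], Q = [[1, 2], [3], [4]].

So P = [[1, 3], [2], [4]], Q = [[1, 2], [3], [4]].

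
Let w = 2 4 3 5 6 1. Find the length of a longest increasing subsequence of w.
4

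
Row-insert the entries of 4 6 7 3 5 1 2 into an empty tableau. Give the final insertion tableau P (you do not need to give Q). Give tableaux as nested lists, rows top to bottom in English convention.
After inserting 4: P = [[4]].
After inserting 6: P = [[4, 6]].
After inserting 7: P = [[4, 6, 7]].
After inserting 3: P = [[3, 6, 7], [4]].
After inserting 5: P = [[3, 5, 7], [4, 6]].
After inserting 1: P = [[1, 5, 7], [3, 6], [4]].
After inserting 2: P = [[1, 2, 7], [3, 5], [4, 6]].

So P = [[1, 2, 7], [3, 5], [4, 6]].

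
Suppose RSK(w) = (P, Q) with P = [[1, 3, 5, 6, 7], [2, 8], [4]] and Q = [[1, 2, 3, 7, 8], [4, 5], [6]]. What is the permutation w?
2 4 8 3 5 1 6 7

Reverse the RSK construction: for i from n down to 1, find the cell of Q containing i, remove the entry at that cell from P, and reverse-bump it up through P; the value ejected from row 1 is w(i).

Step i=8: Q has 8 at row 1, column 5; remove that cell from P, ejecting 7. So w(8) = 7. P is now [[1, 3, 5, 6], [2, 8], [4]].
Step i=7: Q has 7 at row 1, column 4; remove that cell from P, ejecting 6. So w(7) = 6. P is now [[1, 3, 5], [2, 8], [4]].
Step i=6: Q has 6 at row 3, column 1; remove 4 from row 3 of P and reverse-bump: 4 enters row 2 and ejects 2; 2 enters row 1 and ejects 1. So w(6) = 1. P is now [[2, 3, 5], [4, 8]].
Step i=5: Q has 5 at row 2, column 2; remove 8 from row 2 of P and reverse-bump: 8 enters row 1 and ejects 5. So w(5) = 5. P is now [[2, 3, 8], [4]].
Step i=4: Q has 4 at row 2, column 1; remove 4 from row 2 of P and reverse-bump: 4 enters row 1 and ejects 3. So w(4) = 3. P is now [[2, 4, 8]].
Step i=3: Q has 3 at row 1, column 3; remove that cell from P, ejecting 8. So w(3) = 8. P is now [[2, 4]].
Step i=2: Q has 2 at row 1, column 2; remove that cell from P, ejecting 4. So w(2) = 4. P is now [[2]].
Step i=1: Q has 1 at row 1, column 1; remove that cell from P, ejecting 2. So w(1) = 2. P is now [].

So w = 2 4 8 3 5 1 6 7.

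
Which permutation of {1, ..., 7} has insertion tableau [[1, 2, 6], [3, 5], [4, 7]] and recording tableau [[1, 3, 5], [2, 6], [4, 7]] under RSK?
Reverse RSK: for i = n, n-1, ..., 1, locate i in Q, remove the corresponding corner cell from P, and reverse-bump its entry up through P; the value ejected from row 1 is w(i).

So w = 4 3 5 1 7 6 2.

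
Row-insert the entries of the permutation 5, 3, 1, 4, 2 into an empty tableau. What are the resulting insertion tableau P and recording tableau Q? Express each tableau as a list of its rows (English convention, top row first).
Insert each entry of the permutation into P by Schensted row insertion, recording in Q the position of each new cell.

Insert 5: appended to row 1. P = [[5]], Q = [[1]].
Insert 3: 3 bumps 5 from row 1; 5 starts row 2. P = [[3], [5]], Q = [[1], [2]].
Insert 1: 1 bumps 3 from row 1; 3 bumps 5 from row 2; 5 starts row 3. P = [[1], [3], [5]], Q = [[1], [2], [3]].
Insert 4: appended to row 1. P = [[1, 4], [3], [5]], Q = [[1, 4], [2], [3]].
Insert 2: 2 bumps 4 from row 1; 4 appends to row 2. P = [[1, 2], [3, 4], [5]], Q = [[1, 4], [2, 5], [3]].

So P = [[1, 2], [3, 4], [5]], Q = [[1, 4], [2, 5], [3]].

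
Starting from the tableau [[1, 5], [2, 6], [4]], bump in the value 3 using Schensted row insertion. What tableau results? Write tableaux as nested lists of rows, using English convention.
[[1, 3], [2, 5], [4, 6]]

In row 1, 3 replaces 5 (the leftmost entry greater than 3); 5 is bumped to row 2. In row 2, 5 replaces 6 (the leftmost entry greater than 5); 6 is bumped to row 3. 6 is appended to row 3. The new tableau is [[1, 3], [2, 5], [4, 6]].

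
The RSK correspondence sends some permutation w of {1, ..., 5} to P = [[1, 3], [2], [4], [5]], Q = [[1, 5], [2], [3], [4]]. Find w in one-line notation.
5 4 2 1 3

Reverse RSK: for i = n, n-1, ..., 1, locate i in Q, remove the corresponding corner cell from P, and reverse-bump its entry up through P; the value ejected from row 1 is w(i).

So w = 5 4 2 1 3.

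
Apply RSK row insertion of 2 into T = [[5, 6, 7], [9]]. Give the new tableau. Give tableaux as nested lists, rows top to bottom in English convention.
In row 1, 2 replaces 5 (the leftmost entry greater than 2); 5 is bumped to row 2. In row 2, 5 replaces 9 (the leftmost entry greater than 5); 9 is bumped to row 3. 9 starts a new row 3. The new tableau is [[2, 6, 7], [5], [9]].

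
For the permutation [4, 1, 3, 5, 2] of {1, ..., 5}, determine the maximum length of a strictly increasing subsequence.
3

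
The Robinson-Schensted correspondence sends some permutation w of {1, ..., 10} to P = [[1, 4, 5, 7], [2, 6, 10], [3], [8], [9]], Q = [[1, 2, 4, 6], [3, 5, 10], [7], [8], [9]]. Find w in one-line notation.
Reverse the RSK construction: for i from n down to 1, find the cell of Q containing i, remove the entry at that cell from P, and reverse-bump it up through P; the value ejected from row 1 is w(i).

Step i=10: Q has 10 at row 2, column 3; remove 10 from row 2 of P and reverse-bump: 10 enters row 1 and ejects 7. So w(10) = 7. P is now [[1, 4, 5, 10], [2, 6], [3], [8], [9]].
Step i=9: Q has 9 at row 5, column 1; remove 9 from row 5 of P and reverse-bump: 9 enters row 4 and ejects 8; 8 enters row 3 and ejects 3; 3 enters row 2 and ejects 2; 2 enters row 1 and ejects 1. So w(9) = 1. P is now [[2, 4, 5, 10], [3, 6], [8], [9]].
Step i=8: Q has 8 at row 4, column 1; remove 9 from row 4 of P and reverse-bump: 9 enters row 3 and ejects 8; 8 enters row 2 and ejects 6; 6 enters row 1 and ejects 5. So w(8) = 5. P is now [[2, 4, 6, 10], [3, 8], [9]].
Step i=7: Q has 7 at row 3, column 1; remove 9 from row 3 of P and reverse-bump: 9 enters row 2 and ejects 8; 8 enters row 1 and ejects 6. So w(7) = 6. P is now [[2, 4, 8, 10], [3, 9]].
Step i=6: Q has 6 at row 1, column 4; remove that cell from P, ejecting 10. So w(6) = 10. P is now [[2, 4, 8], [3, 9]].
Step i=5: Q has 5 at row 2, column 2; remove 9 from row 2 of P and reverse-bump: 9 enters row 1 and ejects 8. So w(5) = 8. P is now [[2, 4, 9], [3]].
Step i=4: Q has 4 at row 1, column 3; remove that cell from P, ejecting 9. So w(4) = 9. P is now [[2, 4], [3]].
Step i=3: Q has 3 at row 2, column 1; remove 3 from row 2 of P and reverse-bump: 3 enters row 1 and ejects 2. So w(3) = 2. P is now [[3, 4]].
Step i=2: Q has 2 at row 1, column 2; remove that cell from P, ejecting 4. So w(2) = 4. P is now [[3]].
Step i=1: Q has 1 at row 1, column 1; remove that cell from P, ejecting 3. So w(1) = 3. P is now [].

So w = 3 4 2 9 8 10 6 5 1 7.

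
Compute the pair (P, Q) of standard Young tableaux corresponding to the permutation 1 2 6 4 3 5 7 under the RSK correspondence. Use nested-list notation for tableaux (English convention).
P = [[1, 2, 3, 5, 7], [4], [6]], Q = [[1, 2, 3, 6, 7], [4], [5]]

Insert each entry of the permutation into P by Schensted row insertion, recording in Q the position of each new cell.

Insert 1: appended to row 1. P = [[1]], Q = [[1]].
Insert 2: appended to row 1. P = [[1, 2]], Q = [[1, 2]].
Insert 6: appended to row 1. P = [[1, 2, 6]], Q = [[1, 2, 3]].
Insert 4: 4 bumps 6 from row 1; 6 starts row 2. P = [[1, 2, 4], [6]], Q = [[1, 2, 3], [4]].
Insert 3: 3 bumps 4 from row 1; 4 bumps 6 from row 2; 6 starts row 3. P = [[1, 2, 3], [4], [6]], Q = [[1, 2, 3], [4], [5]].
Insert 5: appended to row 1. P = [[1, 2, 3, 5], [4], [6]], Q = [[1, 2, 3, 6], [4], [5]].
Insert 7: appended to row 1. P = [[1, 2, 3, 5, 7], [4], [6]], Q = [[1, 2, 3, 6, 7], [4], [5]].

So P = [[1, 2, 3, 5, 7], [4], [6]], Q = [[1, 2, 3, 6, 7], [4], [5]].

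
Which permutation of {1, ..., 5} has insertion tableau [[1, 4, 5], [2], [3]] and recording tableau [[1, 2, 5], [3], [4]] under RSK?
Reverse the RSK construction: for i from n down to 1, find the cell of Q containing i, remove the entry at that cell from P, and reverse-bump it up through P; the value ejected from row 1 is w(i).

Step i=5: Q has 5 at row 1, column 3; remove that cell from P, ejecting 5. So w(5) = 5. P is now [[1, 4], [2], [3]].
Step i=4: Q has 4 at row 3, column 1; remove 3 from row 3 of P and reverse-bump: 3 enters row 2 and ejects 2; 2 enters row 1 and ejects 1. So w(4) = 1. P is now [[2, 4], [3]].
Step i=3: Q has 3 at row 2, column 1; remove 3 from row 2 of P and reverse-bump: 3 enters row 1 and ejects 2. So w(3) = 2. P is now [[3, 4]].
Step i=2: Q has 2 at row 1, column 2; remove that cell from P, ejecting 4. So w(2) = 4. P is now [[3]].
Step i=1: Q has 1 at row 1, column 1; remove that cell from P, ejecting 3. So w(1) = 3. P is now [].

So w = 3 4 2 1 5.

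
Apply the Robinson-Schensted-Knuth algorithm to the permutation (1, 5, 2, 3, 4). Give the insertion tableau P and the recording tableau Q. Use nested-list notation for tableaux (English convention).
P = [[1, 2, 3, 4], [5]], Q = [[1, 2, 4, 5], [3]]

Insert each entry of the permutation into P by Schensted row insertion, recording in Q the position of each new cell.

Insert 1: appended to row 1. P = [[1]].
Insert 5: appended to row 1. P = [[1, 5]].
Insert 2: 2 bumps 5 from row 1; 5 starts row 2. P = [[1, 2], [5]].
Insert 3: appended to row 1. P = [[1, 2, 3], [5]].
Insert 4: appended to row 1. P = [[1, 2, 3, 4], [5]].

So P = [[1, 2, 3, 4], [5]], Q = [[1, 2, 4, 5], [3]].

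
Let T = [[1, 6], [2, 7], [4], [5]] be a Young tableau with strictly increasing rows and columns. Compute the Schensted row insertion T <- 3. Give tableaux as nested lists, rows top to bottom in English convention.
[[1, 3], [2, 6], [4, 7], [5]]

In row 1, 3 replaces 6 (the leftmost entry greater than 3); 6 is bumped to row 2. In row 2, 6 replaces 7 (the leftmost entry greater than 6); 7 is bumped to row 3. 7 is appended to row 3. The new tableau is [[1, 3], [2, 6], [4, 7], [5]].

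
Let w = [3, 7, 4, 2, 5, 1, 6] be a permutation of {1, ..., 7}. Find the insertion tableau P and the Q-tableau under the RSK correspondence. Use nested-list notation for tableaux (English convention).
Insert each entry of the permutation into P by Schensted row insertion, recording in Q the position of each new cell.

Insert 3: appended to row 1. P = [[3]].
Insert 7: appended to row 1. P = [[3, 7]].
Insert 4: 4 bumps 7 from row 1; 7 starts row 2. P = [[3, 4], [7]].
Insert 2: 2 bumps 3 from row 1; 3 bumps 7 from row 2; 7 starts row 3. P = [[2, 4], [3], [7]].
Insert 5: appended to row 1. P = [[2, 4, 5], [3], [7]].
Insert 1: 1 bumps 2 from row 1; 2 bumps 3 from row 2; 3 bumps 7 from row 3; 7 starts row 4. P = [[1, 4, 5], [2], [3], [7]].
Insert 6: appended to row 1. P = [[1, 4, 5, 6], [2], [3], [7]].

So P = [[1, 4, 5, 6], [2], [3], [7]], Q = [[1, 2, 5, 7], [3], [4], [6]].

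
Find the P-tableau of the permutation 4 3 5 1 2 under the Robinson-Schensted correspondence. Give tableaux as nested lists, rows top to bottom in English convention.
Insert 4: appended to row 1. P = [[4]].
Insert 3: 3 bumps 4 from row 1; 4 starts row 2. P = [[3], [4]].
Insert 5: appended to row 1. P = [[3, 5], [4]].
Insert 1: 1 bumps 3 from row 1; 3 bumps 4 from row 2; 4 starts row 3. P = [[1, 5], [3], [4]].
Insert 2: 2 bumps 5 from row 1; 5 appends to row 2. P = [[1, 2], [3, 5], [4]].

So P = [[1, 2], [3, 5], [4]].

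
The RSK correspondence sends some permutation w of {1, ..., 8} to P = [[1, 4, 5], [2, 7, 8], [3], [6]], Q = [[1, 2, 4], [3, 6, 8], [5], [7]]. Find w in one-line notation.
6 7 3 8 2 4 1 5

Reverse RSK: for i = n, n-1, ..., 1, locate i in Q, remove the corresponding corner cell from P, and reverse-bump its entry up through P; the value ejected from row 1 is w(i).

So w = 6 7 3 8 2 4 1 5.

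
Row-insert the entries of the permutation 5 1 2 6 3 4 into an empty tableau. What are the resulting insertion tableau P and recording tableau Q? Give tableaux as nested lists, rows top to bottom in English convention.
Insert each entry of the permutation into P by Schensted row insertion, recording in Q the position of each new cell.

After inserting 5: P = [[5]].
After inserting 1: P = [[1], [5]].
After inserting 2: P = [[1, 2], [5]].
After inserting 6: P = [[1, 2, 6], [5]].
After inserting 3: P = [[1, 2, 3], [5, 6]].
After inserting 4: P = [[1, 2, 3, 4], [5, 6]].

So P = [[1, 2, 3, 4], [5, 6]], Q = [[1, 3, 4, 6], [2, 5]].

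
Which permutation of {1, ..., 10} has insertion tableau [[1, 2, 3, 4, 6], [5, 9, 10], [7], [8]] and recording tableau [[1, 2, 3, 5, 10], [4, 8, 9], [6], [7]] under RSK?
Reverse RSK: for i = n, n-1, ..., 1, locate i in Q, remove the corresponding corner cell from P, and reverse-bump its entry up through P; the value ejected from row 1 is w(i).

So w = 1 8 9 7 10 5 2 3 4 6.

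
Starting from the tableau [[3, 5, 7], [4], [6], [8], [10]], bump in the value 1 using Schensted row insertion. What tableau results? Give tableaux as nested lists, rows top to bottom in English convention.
In row 1, 1 replaces 3 (the leftmost entry greater than 1); 3 is bumped to row 2. In row 2, 3 replaces 4 (the leftmost entry greater than 3); 4 is bumped to row 3. In row 3, 4 replaces 6 (the leftmost entry greater than 4); 6 is bumped to row 4. In row 4, 6 replaces 8 (the leftmost entry greater than 6); 8 is bumped to row 5. In row 5, 8 replaces 10 (the leftmost entry greater than 8); 10 is bumped to row 6. 10 starts a new row 6. The new tableau is [[1, 5, 7], [3], [4], [6], [8], [10]].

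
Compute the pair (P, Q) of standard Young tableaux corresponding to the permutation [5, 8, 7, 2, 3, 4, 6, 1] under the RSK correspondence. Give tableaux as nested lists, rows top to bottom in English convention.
P = [[1, 3, 4, 6], [2, 7], [5], [8]], Q = [[1, 2, 6, 7], [3, 5], [4], [8]]

Insert each entry of the permutation into P by Schensted row insertion, recording in Q the position of each new cell.

After inserting 5: P = [[5]].
After inserting 8: P = [[5, 8]].
After inserting 7: P = [[5, 7], [8]].
After inserting 2: P = [[2, 7], [5], [8]].
After inserting 3: P = [[2, 3], [5, 7], [8]].
After inserting 4: P = [[2, 3, 4], [5, 7], [8]].
After inserting 6: P = [[2, 3, 4, 6], [5, 7], [8]].
After inserting 1: P = [[1, 3, 4, 6], [2, 7], [5], [8]].

So P = [[1, 3, 4, 6], [2, 7], [5], [8]], Q = [[1, 2, 6, 7], [3, 5], [4], [8]].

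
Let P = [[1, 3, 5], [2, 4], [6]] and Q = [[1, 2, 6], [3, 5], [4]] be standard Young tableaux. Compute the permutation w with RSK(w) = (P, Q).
2 6 4 1 3 5

Reverse RSK: for i = n, n-1, ..., 1, locate i in Q, remove the corresponding corner cell from P, and reverse-bump its entry up through P; the value ejected from row 1 is w(i).

So w = 2 6 4 1 3 5.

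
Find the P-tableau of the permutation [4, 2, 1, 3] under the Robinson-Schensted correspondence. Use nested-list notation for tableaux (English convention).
P = [[1, 3], [2], [4]]

After inserting 4: P = [[4]].
After inserting 2: P = [[2], [4]].
After inserting 1: P = [[1], [2], [4]].
After inserting 3: P = [[1, 3], [2], [4]].

So P = [[1, 3], [2], [4]].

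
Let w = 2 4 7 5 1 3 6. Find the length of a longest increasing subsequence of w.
4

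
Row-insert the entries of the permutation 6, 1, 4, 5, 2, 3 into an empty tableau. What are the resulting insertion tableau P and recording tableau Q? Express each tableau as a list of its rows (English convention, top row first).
P = [[1, 2, 3], [4, 5], [6]], Q = [[1, 3, 4], [2, 6], [5]]

Insert each entry of the permutation into P by Schensted row insertion, recording in Q the position of each new cell.

After inserting 6: P = [[6]].
After inserting 1: P = [[1], [6]].
After inserting 4: P = [[1, 4], [6]].
After inserting 5: P = [[1, 4, 5], [6]].
After inserting 2: P = [[1, 2, 5], [4], [6]].
After inserting 3: P = [[1, 2, 3], [4, 5], [6]].

So P = [[1, 2, 3], [4, 5], [6]], Q = [[1, 3, 4], [2, 6], [5]].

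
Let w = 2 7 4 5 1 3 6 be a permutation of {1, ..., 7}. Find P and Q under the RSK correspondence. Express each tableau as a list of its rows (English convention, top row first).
Insert each entry of the permutation into P by Schensted row insertion, recording in Q the position of each new cell.

Insert 2: appended to row 1. P = [[2]], Q = [[1]].
Insert 7: appended to row 1. P = [[2, 7]], Q = [[1, 2]].
Insert 4: 4 bumps 7 from row 1; 7 starts row 2. P = [[2, 4], [7]], Q = [[1, 2], [3]].
Insert 5: appended to row 1. P = [[2, 4, 5], [7]], Q = [[1, 2, 4], [3]].
Insert 1: 1 bumps 2 from row 1; 2 bumps 7 from row 2; 7 starts row 3. P = [[1, 4, 5], [2], [7]], Q = [[1, 2, 4], [3], [5]].
Insert 3: 3 bumps 4 from row 1; 4 appends to row 2. P = [[1, 3, 5], [2, 4], [7]], Q = [[1, 2, 4], [3, 6], [5]].
Insert 6: appended to row 1. P = [[1, 3, 5, 6], [2, 4], [7]], Q = [[1, 2, 4, 7], [3, 6], [5]].

So P = [[1, 3, 5, 6], [2, 4], [7]], Q = [[1, 2, 4, 7], [3, 6], [5]].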